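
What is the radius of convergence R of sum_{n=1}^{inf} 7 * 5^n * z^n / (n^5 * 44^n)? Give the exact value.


Step 1: General term a_n = 7 * 5^n / (n^5 * 44^n)
Step 2: By the root test, |a_n|^(1/n) = 7^(1/n) * 5 / (n^(5/n) * 44) -> 5/44 as n -> infinity (since 7^(1/n) -> 1 and n^(5/n) -> 1)
Step 3: R = 1/lim|a_n|^(1/n) = 44/5

44/5


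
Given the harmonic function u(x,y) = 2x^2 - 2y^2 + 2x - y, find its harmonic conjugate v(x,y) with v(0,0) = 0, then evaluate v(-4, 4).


Step 1: v_x = -u_y = 4y + 1
Step 2: v_y = u_x = 4x + 2
Step 3: v = 4xy + x + 2y + C
Step 4: v(0,0) = 0 => C = 0
Step 5: v(-4, 4) = -60

-60


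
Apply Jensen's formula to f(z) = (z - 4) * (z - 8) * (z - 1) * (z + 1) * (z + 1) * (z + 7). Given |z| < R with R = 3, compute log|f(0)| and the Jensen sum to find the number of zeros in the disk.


Jensen's formula: (1/2pi)*integral log|f(Re^it)|dt = log|f(0)| + sum_{|a_k|<R} log(R/|a_k|)
Step 1: f(0) = (-4) * (-8) * (-1) * 1 * 1 * 7 = -224
Step 2: log|f(0)| = log|4| + log|8| + log|1| + log|-1| + log|-1| + log|-7| = 5.4116
Step 3: Zeros inside |z| < 3: 1, -1, -1
Step 4: Jensen sum = log(3/1) + log(3/1) + log(3/1) = 3.2958
Step 5: n(R) = number of terms in the Jensen sum = count of zeros inside |z| < 3 = 3

3


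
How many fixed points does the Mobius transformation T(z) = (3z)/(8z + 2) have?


Step 1: Fixed points satisfy T(z) = z
Step 2: 8z^2 - z = 0
Step 3: Discriminant = (-1)^2 - 4*8*0 = 1
Step 4: Number of fixed points = 2

2


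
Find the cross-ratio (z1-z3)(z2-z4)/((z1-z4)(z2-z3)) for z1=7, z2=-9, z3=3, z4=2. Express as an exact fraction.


Step 1: (z1-z3)(z2-z4) = 4 * (-11) = -44
Step 2: (z1-z4)(z2-z3) = 5 * (-12) = -60
Step 3: Cross-ratio = 44/60 = 11/15

11/15


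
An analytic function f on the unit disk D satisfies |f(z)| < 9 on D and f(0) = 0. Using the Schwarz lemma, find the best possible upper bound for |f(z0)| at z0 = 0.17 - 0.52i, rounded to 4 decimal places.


Step 1: g = f/9 maps D -> D with g(0) = 0, so by the Schwarz lemma |g(z)| <= |z|, i.e. |f(z)| <= 9|z|; this is sharp (f(z) = 9z).
Step 2: |z0|^2 = 0.17^2 + (-0.52)^2 = 0.2993
Step 3: |z0| = sqrt(0.2993) = 0.547083
Step 4: Best bound = 9 * |z0| = 9 * 0.547083 = 4.9237

4.9237


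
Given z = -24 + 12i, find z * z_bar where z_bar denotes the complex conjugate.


Step 1: conj(z) = -24 - 12i
Step 2: z * conj(z) = (-24)^2 + 12^2
Step 3: = 576 + 144 = 720

720


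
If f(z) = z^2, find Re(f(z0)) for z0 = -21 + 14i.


Step 1: z0 = -21 + 14i
Step 2: z0^2 = (-21)^2 - 14^2 - 588i
Step 3: real part = 441 - 196 = 245

245


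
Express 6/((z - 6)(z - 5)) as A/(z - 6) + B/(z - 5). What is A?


Step 1: Multiply both sides by (z - 6) and set z = 6
Step 2: A = 6 / (6 - 5)
Step 3: A = 6 / 1
Step 4: A = 6

6


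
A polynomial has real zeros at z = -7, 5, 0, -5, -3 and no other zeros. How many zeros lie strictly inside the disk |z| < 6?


Step 1: Check each root:
  z = -7: |-7| = 7 >= 6
  z = 5: |5| = 5 < 6
  z = 0: |0| = 0 < 6
  z = -5: |-5| = 5 < 6
  z = -3: |-3| = 3 < 6
Step 2: Count = 4

4


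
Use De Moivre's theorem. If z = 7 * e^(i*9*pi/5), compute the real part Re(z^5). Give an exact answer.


Step 1: By De Moivre's theorem, z^5 = 7^5 * e^(i*5*9*pi/5) = 16807 * (cos(9*pi) + i*sin(9*pi))
Step 2: |z|^5 = 7^5 = 16807
Step 3: Reduce the angle mod 2*pi: 9*pi - 8*pi = pi
Step 4: cos(pi) = -1
Step 5: Re(z^5) = 16807 * (-1) = -16807

-16807


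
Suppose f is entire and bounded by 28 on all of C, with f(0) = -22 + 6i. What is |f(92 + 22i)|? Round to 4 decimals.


Step 1: By Liouville's theorem, a bounded entire function is constant.
Step 2: f(z) = f(0) = -22 + 6i for all z.
Step 3: |f(w)| = |-22 + 6i| = sqrt(484 + 36)
Step 4: = 22.8035

22.8035


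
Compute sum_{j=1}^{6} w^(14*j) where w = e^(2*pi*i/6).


Step 1: The sum sum_{j=1}^{n} w^(k*j) equals n if n | k, else 0.
Step 2: Here n = 6, k = 14
Step 3: Does n divide k? 6 | 14 -> False
Step 4: Sum = 0

0


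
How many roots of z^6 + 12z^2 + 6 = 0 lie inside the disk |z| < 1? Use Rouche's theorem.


Step 1: On |z| = 1 the three terms have sizes |z^6| = 1^6 = 1, |12z^2| = 12*1^2 = 12, |6| = 6
Step 2: The dominant term is g(z) = 12z^2; let h(z) = z^6 + 6 so f = g + h
Step 3: On |z| = 1: |g| = 12 and |h| <= 1 + 6 = 7
Step 4: Since 12 > 7, |h| < |g| on |z| = 1, so by Rouche f has the same number of zeros as g inside |z| < 1
Step 5: g(z) = 12z^2 has 2 zeros (at the origin, multiplicity 2) inside |z| < 1. Answer = 2

2


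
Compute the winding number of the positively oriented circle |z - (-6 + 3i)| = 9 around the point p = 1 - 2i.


Step 1: Center c = (-6, 3), radius = 9
Step 2: |p - c|^2 = 7^2 + (-5)^2 = 74
Step 3: r^2 = 81
Step 4: |p-c| < r so winding number = 1

1


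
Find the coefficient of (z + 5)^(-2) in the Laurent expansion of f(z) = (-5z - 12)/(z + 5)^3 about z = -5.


Step 1: Write the numerator in powers of (z + 5): -5z - 12 = -5(z + 5) + (-5*(-5) - 12) = -5(z + 5) + 13
Step 2: Divide by (z + 5)^3: f(z) = 13(z + 5)^(-3) - 5(z + 5)^(-2)
Step 3: This finite sum is the Laurent series of f about z = -5.
Step 4: Coefficient of (z + 5)^(-2) = coefficient of (z + 5) in the re-centred numerator = -5

-5


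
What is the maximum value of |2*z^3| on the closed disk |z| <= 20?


Step 1: On |z| = 20, |f(z)| = 2 * |z|^3 = 2 * 20^3
Step 2: By maximum modulus principle, maximum is on boundary.
Step 3: Maximum = 2 * 8000 = 16000

16000


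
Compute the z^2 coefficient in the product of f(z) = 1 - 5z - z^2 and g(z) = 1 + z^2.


Step 1: z^2 term in f*g comes from: (1)*(z^2) + (-5z)*(0) + (-z^2)*(1)
Step 2: = 1 + 0 - 1
Step 3: = 0

0


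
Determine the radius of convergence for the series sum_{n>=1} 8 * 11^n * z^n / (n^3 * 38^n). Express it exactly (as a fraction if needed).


Step 1: General term a_n = 8 * 11^n / (n^3 * 38^n)
Step 2: By the root test, |a_n|^(1/n) = 8^(1/n) * 11 / (n^(3/n) * 38) -> 11/38 as n -> infinity (since 8^(1/n) -> 1 and n^(3/n) -> 1)
Step 3: R = 1/lim|a_n|^(1/n) = 38/11

38/11


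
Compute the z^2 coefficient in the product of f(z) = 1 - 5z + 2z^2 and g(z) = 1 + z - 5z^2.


Step 1: z^2 term in f*g comes from: (1)*(-5z^2) + (-5z)*(z) + (2z^2)*(1)
Step 2: = -5 - 5 + 2
Step 3: = -8

-8


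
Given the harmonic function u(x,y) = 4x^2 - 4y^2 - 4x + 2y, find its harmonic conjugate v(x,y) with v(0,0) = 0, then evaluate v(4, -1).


Step 1: v_x = -u_y = 8y - 2
Step 2: v_y = u_x = 8x - 4
Step 3: v = 8xy - 2x - 4y + C
Step 4: v(0,0) = 0 => C = 0
Step 5: v(4, -1) = -36

-36


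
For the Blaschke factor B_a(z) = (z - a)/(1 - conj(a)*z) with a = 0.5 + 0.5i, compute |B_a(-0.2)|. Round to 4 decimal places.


Step 1: Numerator z0 - a = -0.2 - (0.5 + 0.5i) = -0.7 - 0.5i
Step 2: Denominator 1 - conj(a)*z0 = 1 - (0.5 - 0.5i)*(-0.2) = 1.1 - 0.1i
Step 3: |z0 - a|^2 = (-0.7)^2 + (-0.5)^2 = 0.74; |1 - conj(a)*z0|^2 = 1.1^2 + (-0.1)^2 = 1.22
Step 4: |B_a(-0.2)| = sqrt(0.74 / 1.22) = sqrt(0.606557)
Step 5: = 0.7788

0.7788


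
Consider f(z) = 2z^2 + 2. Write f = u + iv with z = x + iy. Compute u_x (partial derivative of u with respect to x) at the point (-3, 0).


Step 1: f(z) = 2(x+iy)^2 + 2
Step 2: u = 2(x^2 - y^2) + 2
Step 3: u_x = 4x + 0
Step 4: At (-3, 0): u_x = -12 + 0 = -12

-12


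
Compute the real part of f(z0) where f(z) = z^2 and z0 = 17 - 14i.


Step 1: z0 = 17 - 14i
Step 2: z0^2 = 17^2 - (-14)^2 - 476i
Step 3: real part = 289 - 196 = 93

93


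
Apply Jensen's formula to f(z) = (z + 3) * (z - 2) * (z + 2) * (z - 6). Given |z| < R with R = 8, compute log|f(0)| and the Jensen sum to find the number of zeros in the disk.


Jensen's formula: (1/2pi)*integral log|f(Re^it)|dt = log|f(0)| + sum_{|a_k|<R} log(R/|a_k|)
Step 1: f(0) = 3 * (-2) * 2 * (-6) = 72
Step 2: log|f(0)| = log|-3| + log|2| + log|-2| + log|6| = 4.2767
Step 3: Zeros inside |z| < 8: -3, 2, -2, 6
Step 4: Jensen sum = log(8/3) + log(8/2) + log(8/2) + log(8/6) = 4.0411
Step 5: n(R) = number of terms in the Jensen sum = count of zeros inside |z| < 8 = 4

4


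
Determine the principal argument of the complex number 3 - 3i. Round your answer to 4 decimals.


Step 1: z = 3 - 3i
Step 2: arg(z) = atan2(-3, 3)
Step 3: arg(z) = -0.7854

-0.7854


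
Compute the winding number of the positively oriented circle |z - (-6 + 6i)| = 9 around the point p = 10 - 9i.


Step 1: Center c = (-6, 6), radius = 9
Step 2: |p - c|^2 = 16^2 + (-15)^2 = 481
Step 3: r^2 = 81
Step 4: |p-c| > r so winding number = 0

0


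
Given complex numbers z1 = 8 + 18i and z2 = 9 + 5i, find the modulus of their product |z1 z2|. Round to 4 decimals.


Step 1: |z1| = sqrt(8^2 + 18^2) = sqrt(388)
Step 2: |z2| = sqrt(9^2 + 5^2) = sqrt(106)
Step 3: |z1*z2| = |z1|*|z2| = sqrt(388) * sqrt(106) = sqrt(388 * 106) = sqrt(41128)
Step 4: = 202.8004

202.8004


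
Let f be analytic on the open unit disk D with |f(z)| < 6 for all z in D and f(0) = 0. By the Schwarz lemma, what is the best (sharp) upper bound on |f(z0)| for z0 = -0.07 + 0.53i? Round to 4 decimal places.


Step 1: g = f/6 maps D -> D with g(0) = 0, so by the Schwarz lemma |g(z)| <= |z|, i.e. |f(z)| <= 6|z|; this is sharp (f(z) = 6z).
Step 2: |z0|^2 = (-0.07)^2 + 0.53^2 = 0.2858
Step 3: |z0| = sqrt(0.2858) = 0.534603
Step 4: Best bound = 6 * |z0| = 6 * 0.534603 = 3.2076

3.2076


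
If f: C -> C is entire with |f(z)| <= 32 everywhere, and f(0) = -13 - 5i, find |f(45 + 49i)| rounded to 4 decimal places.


Step 1: By Liouville's theorem, a bounded entire function is constant.
Step 2: f(z) = f(0) = -13 - 5i for all z.
Step 3: |f(w)| = |-13 - 5i| = sqrt(169 + 25)
Step 4: = 13.9284

13.9284


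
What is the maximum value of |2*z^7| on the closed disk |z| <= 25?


Step 1: On |z| = 25, |f(z)| = 2 * |z|^7 = 2 * 25^7
Step 2: By maximum modulus principle, maximum is on boundary.
Step 3: Maximum = 2 * 6103515625 = 12207031250

12207031250


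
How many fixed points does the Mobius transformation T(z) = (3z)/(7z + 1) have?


Step 1: Fixed points satisfy T(z) = z
Step 2: 7z^2 - 2z = 0
Step 3: Discriminant = (-2)^2 - 4*7*0 = 4
Step 4: Number of fixed points = 2

2


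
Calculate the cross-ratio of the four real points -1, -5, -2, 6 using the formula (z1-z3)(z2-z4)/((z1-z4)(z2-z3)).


Step 1: (z1-z3)(z2-z4) = 1 * (-11) = -11
Step 2: (z1-z4)(z2-z3) = (-7) * (-3) = 21
Step 3: Cross-ratio = -11/21 = -11/21

-11/21


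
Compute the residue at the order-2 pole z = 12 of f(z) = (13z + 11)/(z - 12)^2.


Step 1: Pole of order 2 at z = 12
Step 2: Res = lim d/dz [(z - 12)^2 * f(z)] as z -> 12
Step 3: (z - 12)^2 * f(z) = 13z + 11
Step 4: d/dz[13z + 11] = 13

13


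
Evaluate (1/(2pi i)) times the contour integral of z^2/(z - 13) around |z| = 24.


Step 1: f(z) = z^2, a = 13 is inside |z| = 24
Step 2: By Cauchy integral formula: (1/(2pi*i)) * integral = f(a)
Step 3: f(13) = 13^2 = 169

169


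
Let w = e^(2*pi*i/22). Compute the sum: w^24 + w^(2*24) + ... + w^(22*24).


Step 1: The sum sum_{j=1}^{n} w^(k*j) equals n if n | k, else 0.
Step 2: Here n = 22, k = 24
Step 3: Does n divide k? 22 | 24 -> False
Step 4: Sum = 0

0


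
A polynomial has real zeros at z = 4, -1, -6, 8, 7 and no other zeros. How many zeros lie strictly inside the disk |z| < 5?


Step 1: Check each root:
  z = 4: |4| = 4 < 5
  z = -1: |-1| = 1 < 5
  z = -6: |-6| = 6 >= 5
  z = 8: |8| = 8 >= 5
  z = 7: |7| = 7 >= 5
Step 2: Count = 2

2


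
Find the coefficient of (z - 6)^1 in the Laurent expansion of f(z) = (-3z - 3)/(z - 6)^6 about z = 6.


Step 1: Write the numerator in powers of (z - 6): -3z - 3 = -3(z - 6) + (-3*6 - 3) = -3(z - 6) - 21
Step 2: Divide by (z - 6)^6: f(z) = -21(z - 6)^(-6) - 3(z - 6)^(-5)
Step 3: This finite sum is the Laurent series of f about z = 6.
Step 4: Only the powers -6 and -5 appear, so the coefficient of (z - 6)^1 = 0

0


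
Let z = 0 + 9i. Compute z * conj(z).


Step 1: conj(z) = 0 - 9i
Step 2: z * conj(z) = 0^2 + 9^2
Step 3: = 0 + 81 = 81

81


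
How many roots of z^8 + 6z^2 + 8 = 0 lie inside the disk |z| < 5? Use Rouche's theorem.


Step 1: On |z| = 5 the three terms have sizes |z^8| = 5^8 = 390625, |6z^2| = 6*5^2 = 150, |8| = 8
Step 2: The dominant term is g(z) = z^8; let h(z) = 6z^2 + 8 so f = g + h
Step 3: On |z| = 5: |g| = 390625 and |h| <= 150 + 8 = 158
Step 4: Since 390625 > 158, |h| < |g| on |z| = 5, so by Rouche f has the same number of zeros as g inside |z| < 5
Step 5: g(z) = z^8 has 8 zeros (all at the origin) inside |z| < 5. Answer = 8

8


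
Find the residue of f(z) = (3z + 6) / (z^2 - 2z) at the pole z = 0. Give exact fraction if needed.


Step 1: Q(z) = z^2 - 2z = (z)(z - 2)
Step 2: Q'(z) = 2z - 2
Step 3: Q'(0) = -2, P(0) = 6
Step 4: Res = P(0)/Q'(0) = 6/(-2) = -3

-3


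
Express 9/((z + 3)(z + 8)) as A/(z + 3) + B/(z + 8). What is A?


Step 1: Multiply both sides by (z + 3) and set z = -3
Step 2: A = 9 / (-3 + 8)
Step 3: A = 9 / 5
Step 4: A = 9/5

9/5


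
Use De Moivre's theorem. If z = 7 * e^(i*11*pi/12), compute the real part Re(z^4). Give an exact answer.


Step 1: By De Moivre's theorem, z^4 = 7^4 * e^(i*4*11*pi/12) = 2401 * (cos(11*pi/3) + i*sin(11*pi/3))
Step 2: |z|^4 = 7^4 = 2401
Step 3: Reduce the angle mod 2*pi: 11*pi/3 - 2*pi = 5*pi/3
Step 4: cos(5*pi/3) = 1/2
Step 5: Re(z^4) = 2401 * 1/2 = 2401/2

2401/2


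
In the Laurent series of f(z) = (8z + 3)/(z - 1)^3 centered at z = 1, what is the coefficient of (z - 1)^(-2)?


Step 1: Write the numerator in powers of (z - 1): 8z + 3 = 8(z - 1) + (8*1 + 3) = 8(z - 1) + 11
Step 2: Divide by (z - 1)^3: f(z) = 11(z - 1)^(-3) + 8(z - 1)^(-2)
Step 3: This finite sum is the Laurent series of f about z = 1.
Step 4: Coefficient of (z - 1)^(-2) = coefficient of (z - 1) in the re-centred numerator = 8

8


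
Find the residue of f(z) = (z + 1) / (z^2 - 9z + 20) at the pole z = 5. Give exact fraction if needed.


Step 1: Q(z) = z^2 - 9z + 20 = (z - 5)(z - 4)
Step 2: Q'(z) = 2z - 9
Step 3: Q'(5) = 1, P(5) = 6
Step 4: Res = P(5)/Q'(5) = 6/1 = 6

6


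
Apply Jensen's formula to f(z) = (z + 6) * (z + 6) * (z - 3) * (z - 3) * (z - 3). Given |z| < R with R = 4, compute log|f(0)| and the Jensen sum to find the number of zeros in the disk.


Jensen's formula: (1/2pi)*integral log|f(Re^it)|dt = log|f(0)| + sum_{|a_k|<R} log(R/|a_k|)
Step 1: f(0) = 6 * 6 * (-3) * (-3) * (-3) = -972
Step 2: log|f(0)| = log|-6| + log|-6| + log|3| + log|3| + log|3| = 6.8794
Step 3: Zeros inside |z| < 4: 3, 3, 3
Step 4: Jensen sum = log(4/3) + log(4/3) + log(4/3) = 0.863
Step 5: n(R) = number of terms in the Jensen sum = count of zeros inside |z| < 4 = 3

3


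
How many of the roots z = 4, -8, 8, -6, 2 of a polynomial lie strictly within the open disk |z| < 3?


Step 1: Check each root:
  z = 4: |4| = 4 >= 3
  z = -8: |-8| = 8 >= 3
  z = 8: |8| = 8 >= 3
  z = -6: |-6| = 6 >= 3
  z = 2: |2| = 2 < 3
Step 2: Count = 1

1


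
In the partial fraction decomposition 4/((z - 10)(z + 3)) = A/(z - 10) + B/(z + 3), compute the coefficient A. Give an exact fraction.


Step 1: Multiply both sides by (z - 10) and set z = 10
Step 2: A = 4 / (10 + 3)
Step 3: A = 4 / 13
Step 4: A = 4/13

4/13


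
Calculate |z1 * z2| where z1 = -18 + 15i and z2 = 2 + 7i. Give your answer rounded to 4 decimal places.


Step 1: |z1| = sqrt((-18)^2 + 15^2) = sqrt(549)
Step 2: |z2| = sqrt(2^2 + 7^2) = sqrt(53)
Step 3: |z1*z2| = |z1|*|z2| = sqrt(549) * sqrt(53) = sqrt(549 * 53) = sqrt(29097)
Step 4: = 170.5784

170.5784


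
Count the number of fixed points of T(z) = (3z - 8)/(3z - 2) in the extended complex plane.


Step 1: Fixed points satisfy T(z) = z
Step 2: 3z^2 - 5z + 8 = 0
Step 3: Discriminant = (-5)^2 - 4*3*8 = -71
Step 4: Number of fixed points = 2

2


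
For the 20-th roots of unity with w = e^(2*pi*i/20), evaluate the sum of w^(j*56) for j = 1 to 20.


Step 1: The sum sum_{j=1}^{n} w^(k*j) equals n if n | k, else 0.
Step 2: Here n = 20, k = 56
Step 3: Does n divide k? 20 | 56 -> False
Step 4: Sum = 0

0


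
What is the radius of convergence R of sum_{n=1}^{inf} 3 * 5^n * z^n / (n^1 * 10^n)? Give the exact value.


Step 1: General term a_n = 3 * 5^n / (n^1 * 10^n)
Step 2: By the root test, |a_n|^(1/n) = 3^(1/n) * 5 / (n^(1/n) * 10) -> 5/10 as n -> infinity (since 3^(1/n) -> 1 and n^(1/n) -> 1)
Step 3: R = 1/lim|a_n|^(1/n) = 10/5 = 2

2


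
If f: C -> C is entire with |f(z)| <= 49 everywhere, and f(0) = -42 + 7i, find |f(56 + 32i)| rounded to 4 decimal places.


Step 1: By Liouville's theorem, a bounded entire function is constant.
Step 2: f(z) = f(0) = -42 + 7i for all z.
Step 3: |f(w)| = |-42 + 7i| = sqrt(1764 + 49)
Step 4: = 42.5793

42.5793


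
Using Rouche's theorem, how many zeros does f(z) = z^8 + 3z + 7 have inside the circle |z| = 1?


Step 1: On |z| = 1 the three terms have sizes |z^8| = 1^8 = 1, |3z| = 3*1 = 3, |7| = 7
Step 2: The dominant term is g(z) = 7; let h(z) = z^8 + 3z so f = g + h
Step 3: On |z| = 1: |g| = 7 and |h| <= 1 + 3 = 4
Step 4: Since 7 > 4, |h| < |g| on |z| = 1, so by Rouche f has the same number of zeros as g inside |z| < 1
Step 5: g(z) = 7 is a nonzero constant with no zeros inside |z| < 1. Answer = 0

0


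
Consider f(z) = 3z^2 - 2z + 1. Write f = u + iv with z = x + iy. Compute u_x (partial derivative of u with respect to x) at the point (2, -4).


Step 1: f(z) = 3(x+iy)^2 - 2(x+iy) + 1
Step 2: u = 3(x^2 - y^2) - 2x + 1
Step 3: u_x = 6x - 2
Step 4: At (2, -4): u_x = 12 - 2 = 10

10


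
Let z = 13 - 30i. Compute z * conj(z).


Step 1: conj(z) = 13 + 30i
Step 2: z * conj(z) = 13^2 + (-30)^2
Step 3: = 169 + 900 = 1069

1069


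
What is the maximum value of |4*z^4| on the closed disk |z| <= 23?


Step 1: On |z| = 23, |f(z)| = 4 * |z|^4 = 4 * 23^4
Step 2: By maximum modulus principle, maximum is on boundary.
Step 3: Maximum = 4 * 279841 = 1119364

1119364


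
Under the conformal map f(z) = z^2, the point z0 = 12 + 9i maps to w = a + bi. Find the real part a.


Step 1: z0 = 12 + 9i
Step 2: z0^2 = 12^2 - 9^2 + 216i
Step 3: real part = 144 - 81 = 63

63


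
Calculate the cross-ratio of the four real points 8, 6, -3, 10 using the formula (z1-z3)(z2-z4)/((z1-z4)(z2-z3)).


Step 1: (z1-z3)(z2-z4) = 11 * (-4) = -44
Step 2: (z1-z4)(z2-z3) = (-2) * 9 = -18
Step 3: Cross-ratio = 44/18 = 22/9

22/9


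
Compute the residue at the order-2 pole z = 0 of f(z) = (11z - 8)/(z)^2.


Step 1: Pole of order 2 at z = 0
Step 2: Res = lim d/dz [(z)^2 * f(z)] as z -> 0
Step 3: (z)^2 * f(z) = 11z - 8
Step 4: d/dz[11z - 8] = 11

11


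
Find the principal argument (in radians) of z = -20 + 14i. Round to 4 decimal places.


Step 1: z = -20 + 14i
Step 2: arg(z) = atan2(14, -20)
Step 3: arg(z) = 2.5309

2.5309


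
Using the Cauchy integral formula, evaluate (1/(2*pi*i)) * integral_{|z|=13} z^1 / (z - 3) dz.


Step 1: f(z) = z^1, a = 3 is inside |z| = 13
Step 2: By Cauchy integral formula: (1/(2pi*i)) * integral = f(a)
Step 3: f(3) = 3^1 = 3

3


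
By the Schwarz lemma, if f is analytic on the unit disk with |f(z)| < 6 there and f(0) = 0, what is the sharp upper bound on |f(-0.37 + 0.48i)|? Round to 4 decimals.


Step 1: g = f/6 maps D -> D with g(0) = 0, so by the Schwarz lemma |g(z)| <= |z|, i.e. |f(z)| <= 6|z|; this is sharp (f(z) = 6z).
Step 2: |z0|^2 = (-0.37)^2 + 0.48^2 = 0.3673
Step 3: |z0| = sqrt(0.3673) = 0.606053
Step 4: Best bound = 6 * |z0| = 6 * 0.606053 = 3.6363

3.6363


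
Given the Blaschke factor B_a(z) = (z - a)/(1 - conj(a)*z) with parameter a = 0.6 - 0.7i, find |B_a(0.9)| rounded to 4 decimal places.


Step 1: Numerator z0 - a = 0.9 - (0.6 - 0.7i) = 0.3 + 0.7i
Step 2: Denominator 1 - conj(a)*z0 = 1 - (0.6 + 0.7i)*0.9 = 0.46 - 0.63i
Step 3: |z0 - a|^2 = 0.3^2 + 0.7^2 = 0.58; |1 - conj(a)*z0|^2 = 0.46^2 + (-0.63)^2 = 0.6085
Step 4: |B_a(0.9)| = sqrt(0.58 / 0.6085) = sqrt(0.953164)
Step 5: = 0.9763

0.9763


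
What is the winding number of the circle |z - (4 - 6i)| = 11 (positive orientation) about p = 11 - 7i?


Step 1: Center c = (4, -6), radius = 11
Step 2: |p - c|^2 = 7^2 + (-1)^2 = 50
Step 3: r^2 = 121
Step 4: |p-c| < r so winding number = 1

1


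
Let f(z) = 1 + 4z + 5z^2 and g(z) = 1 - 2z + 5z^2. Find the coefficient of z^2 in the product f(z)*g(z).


Step 1: z^2 term in f*g comes from: (1)*(5z^2) + (4z)*(-2z) + (5z^2)*(1)
Step 2: = 5 - 8 + 5
Step 3: = 2

2


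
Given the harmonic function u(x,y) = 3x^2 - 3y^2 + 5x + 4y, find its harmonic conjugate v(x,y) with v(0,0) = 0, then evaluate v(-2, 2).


Step 1: v_x = -u_y = 6y - 4
Step 2: v_y = u_x = 6x + 5
Step 3: v = 6xy - 4x + 5y + C
Step 4: v(0,0) = 0 => C = 0
Step 5: v(-2, 2) = -6

-6


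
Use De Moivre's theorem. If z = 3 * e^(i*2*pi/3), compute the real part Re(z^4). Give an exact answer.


Step 1: By De Moivre's theorem, z^4 = 3^4 * e^(i*4*2*pi/3) = 81 * (cos(8*pi/3) + i*sin(8*pi/3))
Step 2: |z|^4 = 3^4 = 81
Step 3: Reduce the angle mod 2*pi: 8*pi/3 - 2*pi = 2*pi/3
Step 4: cos(2*pi/3) = -1/2
Step 5: Re(z^4) = 81 * (-1/2) = -81/2

-81/2


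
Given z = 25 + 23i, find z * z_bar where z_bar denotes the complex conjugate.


Step 1: conj(z) = 25 - 23i
Step 2: z * conj(z) = 25^2 + 23^2
Step 3: = 625 + 529 = 1154

1154


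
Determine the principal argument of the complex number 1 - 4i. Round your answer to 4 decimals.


Step 1: z = 1 - 4i
Step 2: arg(z) = atan2(-4, 1)
Step 3: arg(z) = -1.3258

-1.3258


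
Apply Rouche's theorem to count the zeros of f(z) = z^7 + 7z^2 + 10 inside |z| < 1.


Step 1: On |z| = 1 the three terms have sizes |z^7| = 1^7 = 1, |7z^2| = 7*1^2 = 7, |10| = 10
Step 2: The dominant term is g(z) = 10; let h(z) = z^7 + 7z^2 so f = g + h
Step 3: On |z| = 1: |g| = 10 and |h| <= 1 + 7 = 8
Step 4: Since 10 > 8, |h| < |g| on |z| = 1, so by Rouche f has the same number of zeros as g inside |z| < 1
Step 5: g(z) = 10 is a nonzero constant with no zeros inside |z| < 1. Answer = 0

0


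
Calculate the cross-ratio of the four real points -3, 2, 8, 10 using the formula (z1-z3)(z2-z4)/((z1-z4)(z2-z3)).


Step 1: (z1-z3)(z2-z4) = (-11) * (-8) = 88
Step 2: (z1-z4)(z2-z3) = (-13) * (-6) = 78
Step 3: Cross-ratio = 88/78 = 44/39

44/39


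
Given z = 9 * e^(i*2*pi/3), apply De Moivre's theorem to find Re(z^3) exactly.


Step 1: By De Moivre's theorem, z^3 = 9^3 * e^(i*3*2*pi/3) = 729 * (cos(2*pi) + i*sin(2*pi))
Step 2: |z|^3 = 9^3 = 729
Step 3: Reduce the angle mod 2*pi: 2*pi - 2*pi = 0
Step 4: cos(0) = 1
Step 5: Re(z^3) = 729 * 1 = 729

729


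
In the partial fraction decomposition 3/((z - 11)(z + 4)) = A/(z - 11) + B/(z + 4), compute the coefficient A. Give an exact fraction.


Step 1: Multiply both sides by (z - 11) and set z = 11
Step 2: A = 3 / (11 + 4)
Step 3: A = 3 / 15
Step 4: A = 1/5

1/5


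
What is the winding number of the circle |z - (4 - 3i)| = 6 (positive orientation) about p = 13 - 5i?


Step 1: Center c = (4, -3), radius = 6
Step 2: |p - c|^2 = 9^2 + (-2)^2 = 85
Step 3: r^2 = 36
Step 4: |p-c| > r so winding number = 0

0


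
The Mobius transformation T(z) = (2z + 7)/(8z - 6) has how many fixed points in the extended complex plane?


Step 1: Fixed points satisfy T(z) = z
Step 2: 8z^2 - 8z - 7 = 0
Step 3: Discriminant = (-8)^2 - 4*8*(-7) = 288
Step 4: Number of fixed points = 2

2


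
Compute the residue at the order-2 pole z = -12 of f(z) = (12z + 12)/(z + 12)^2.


Step 1: Pole of order 2 at z = -12
Step 2: Res = lim d/dz [(z + 12)^2 * f(z)] as z -> -12
Step 3: (z + 12)^2 * f(z) = 12z + 12
Step 4: d/dz[12z + 12] = 12

12


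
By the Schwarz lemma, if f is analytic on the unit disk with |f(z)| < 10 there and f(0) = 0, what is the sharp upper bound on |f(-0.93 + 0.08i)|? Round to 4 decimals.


Step 1: g = f/10 maps D -> D with g(0) = 0, so by the Schwarz lemma |g(z)| <= |z|, i.e. |f(z)| <= 10|z|; this is sharp (f(z) = 10z).
Step 2: |z0|^2 = (-0.93)^2 + 0.08^2 = 0.8713
Step 3: |z0| = sqrt(0.8713) = 0.933435
Step 4: Best bound = 10 * |z0| = 10 * 0.933435 = 9.3343

9.3343


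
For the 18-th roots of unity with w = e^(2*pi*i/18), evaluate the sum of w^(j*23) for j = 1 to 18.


Step 1: The sum sum_{j=1}^{n} w^(k*j) equals n if n | k, else 0.
Step 2: Here n = 18, k = 23
Step 3: Does n divide k? 18 | 23 -> False
Step 4: Sum = 0

0


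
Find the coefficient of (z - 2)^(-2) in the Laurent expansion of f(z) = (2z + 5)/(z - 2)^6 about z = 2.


Step 1: Write the numerator in powers of (z - 2): 2z + 5 = 2(z - 2) + (2*2 + 5) = 2(z - 2) + 9
Step 2: Divide by (z - 2)^6: f(z) = 9(z - 2)^(-6) + 2(z - 2)^(-5)
Step 3: This finite sum is the Laurent series of f about z = 2.
Step 4: Only the powers -6 and -5 appear, so the coefficient of (z - 2)^(-2) = 0

0


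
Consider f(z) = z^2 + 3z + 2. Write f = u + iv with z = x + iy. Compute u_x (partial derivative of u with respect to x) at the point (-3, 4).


Step 1: f(z) = (x+iy)^2 + 3(x+iy) + 2
Step 2: u = (x^2 - y^2) + 3x + 2
Step 3: u_x = 2x + 3
Step 4: At (-3, 4): u_x = -6 + 3 = -3

-3


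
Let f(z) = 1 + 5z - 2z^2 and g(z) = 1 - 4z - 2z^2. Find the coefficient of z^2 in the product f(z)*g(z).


Step 1: z^2 term in f*g comes from: (1)*(-2z^2) + (5z)*(-4z) + (-2z^2)*(1)
Step 2: = -2 - 20 - 2
Step 3: = -24

-24


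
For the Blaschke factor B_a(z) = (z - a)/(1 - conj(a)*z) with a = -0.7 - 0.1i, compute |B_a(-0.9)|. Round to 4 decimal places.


Step 1: Numerator z0 - a = -0.9 - (-0.7 - 0.1i) = -0.2 + 0.1i
Step 2: Denominator 1 - conj(a)*z0 = 1 - (-0.7 + 0.1i)*(-0.9) = 0.37 + 0.09i
Step 3: |z0 - a|^2 = (-0.2)^2 + 0.1^2 = 0.05; |1 - conj(a)*z0|^2 = 0.37^2 + 0.09^2 = 0.145
Step 4: |B_a(-0.9)| = sqrt(0.05 / 0.145) = sqrt(0.344828)
Step 5: = 0.5872

0.5872


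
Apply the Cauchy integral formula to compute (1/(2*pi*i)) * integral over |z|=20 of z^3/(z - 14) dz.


Step 1: f(z) = z^3, a = 14 is inside |z| = 20
Step 2: By Cauchy integral formula: (1/(2pi*i)) * integral = f(a)
Step 3: f(14) = 14^3 = 2744

2744


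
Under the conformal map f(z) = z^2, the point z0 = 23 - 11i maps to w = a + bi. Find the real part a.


Step 1: z0 = 23 - 11i
Step 2: z0^2 = 23^2 - (-11)^2 - 506i
Step 3: real part = 529 - 121 = 408

408


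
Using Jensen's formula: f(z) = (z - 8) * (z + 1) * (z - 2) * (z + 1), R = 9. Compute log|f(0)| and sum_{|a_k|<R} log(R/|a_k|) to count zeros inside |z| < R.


Jensen's formula: (1/2pi)*integral log|f(Re^it)|dt = log|f(0)| + sum_{|a_k|<R} log(R/|a_k|)
Step 1: f(0) = (-8) * 1 * (-2) * 1 = 16
Step 2: log|f(0)| = log|8| + log|-1| + log|2| + log|-1| = 2.7726
Step 3: Zeros inside |z| < 9: 8, -1, 2, -1
Step 4: Jensen sum = log(9/8) + log(9/1) + log(9/2) + log(9/1) = 6.0163
Step 5: n(R) = number of terms in the Jensen sum = count of zeros inside |z| < 9 = 4

4


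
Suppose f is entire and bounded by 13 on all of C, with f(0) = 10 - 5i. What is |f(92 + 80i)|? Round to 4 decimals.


Step 1: By Liouville's theorem, a bounded entire function is constant.
Step 2: f(z) = f(0) = 10 - 5i for all z.
Step 3: |f(w)| = |10 - 5i| = sqrt(100 + 25)
Step 4: = 11.1803

11.1803


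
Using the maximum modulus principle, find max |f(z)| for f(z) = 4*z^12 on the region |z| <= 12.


Step 1: On |z| = 12, |f(z)| = 4 * |z|^12 = 4 * 12^12
Step 2: By maximum modulus principle, maximum is on boundary.
Step 3: Maximum = 4 * 8916100448256 = 35664401793024

35664401793024


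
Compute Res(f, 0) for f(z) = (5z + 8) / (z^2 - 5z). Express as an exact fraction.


Step 1: Q(z) = z^2 - 5z = (z)(z - 5)
Step 2: Q'(z) = 2z - 5
Step 3: Q'(0) = -5, P(0) = 8
Step 4: Res = P(0)/Q'(0) = 8/(-5) = -8/5

-8/5


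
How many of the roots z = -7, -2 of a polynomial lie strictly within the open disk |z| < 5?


Step 1: Check each root:
  z = -7: |-7| = 7 >= 5
  z = -2: |-2| = 2 < 5
Step 2: Count = 1

1


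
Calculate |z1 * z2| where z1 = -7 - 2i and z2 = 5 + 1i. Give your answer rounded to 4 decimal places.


Step 1: |z1| = sqrt((-7)^2 + (-2)^2) = sqrt(53)
Step 2: |z2| = sqrt(5^2 + 1^2) = sqrt(26)
Step 3: |z1*z2| = |z1|*|z2| = sqrt(53) * sqrt(26) = sqrt(53 * 26) = sqrt(1378)
Step 4: = 37.1214

37.1214


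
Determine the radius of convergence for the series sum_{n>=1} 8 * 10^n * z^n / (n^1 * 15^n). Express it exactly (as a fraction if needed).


Step 1: General term a_n = 8 * 10^n / (n^1 * 15^n)
Step 2: By the root test, |a_n|^(1/n) = 8^(1/n) * 10 / (n^(1/n) * 15) -> 10/15 as n -> infinity (since 8^(1/n) -> 1 and n^(1/n) -> 1)
Step 3: R = 1/lim|a_n|^(1/n) = 15/10 = 3/2

3/2


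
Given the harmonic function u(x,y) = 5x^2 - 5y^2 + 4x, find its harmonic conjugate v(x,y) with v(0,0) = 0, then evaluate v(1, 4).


Step 1: v_x = -u_y = 10y + 0
Step 2: v_y = u_x = 10x + 4
Step 3: v = 10xy + 4y + C
Step 4: v(0,0) = 0 => C = 0
Step 5: v(1, 4) = 56

56


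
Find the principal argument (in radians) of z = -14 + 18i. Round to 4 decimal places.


Step 1: z = -14 + 18i
Step 2: arg(z) = atan2(18, -14)
Step 3: arg(z) = 2.2318

2.2318


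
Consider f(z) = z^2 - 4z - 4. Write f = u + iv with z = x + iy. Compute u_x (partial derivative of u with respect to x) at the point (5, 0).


Step 1: f(z) = (x+iy)^2 - 4(x+iy) - 4
Step 2: u = (x^2 - y^2) - 4x - 4
Step 3: u_x = 2x - 4
Step 4: At (5, 0): u_x = 10 - 4 = 6

6


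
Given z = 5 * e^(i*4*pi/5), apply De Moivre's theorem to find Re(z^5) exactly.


Step 1: By De Moivre's theorem, z^5 = 5^5 * e^(i*5*4*pi/5) = 3125 * (cos(4*pi) + i*sin(4*pi))
Step 2: |z|^5 = 5^5 = 3125
Step 3: Reduce the angle mod 2*pi: 4*pi - 4*pi = 0
Step 4: cos(0) = 1
Step 5: Re(z^5) = 3125 * 1 = 3125

3125


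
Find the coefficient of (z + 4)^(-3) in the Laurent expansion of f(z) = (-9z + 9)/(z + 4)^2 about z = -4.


Step 1: Write the numerator in powers of (z + 4): -9z + 9 = -9(z + 4) + (-9*(-4) + 9) = -9(z + 4) + 45
Step 2: Divide by (z + 4)^2: f(z) = 45(z + 4)^(-2) - 9(z + 4)^(-1)
Step 3: This finite sum is the Laurent series of f about z = -4.
Step 4: Only the powers -2 and -1 appear, so the coefficient of (z + 4)^(-3) = 0

0


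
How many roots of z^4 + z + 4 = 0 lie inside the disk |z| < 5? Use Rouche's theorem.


Step 1: On |z| = 5 the three terms have sizes |z^4| = 5^4 = 625, |z| = 5, |4| = 4
Step 2: The dominant term is g(z) = z^4; let h(z) = z + 4 so f = g + h
Step 3: On |z| = 5: |g| = 625 and |h| <= 5 + 4 = 9
Step 4: Since 625 > 9, |h| < |g| on |z| = 5, so by Rouche f has the same number of zeros as g inside |z| < 5
Step 5: g(z) = z^4 has 4 zeros (all at the origin) inside |z| < 5. Answer = 4

4


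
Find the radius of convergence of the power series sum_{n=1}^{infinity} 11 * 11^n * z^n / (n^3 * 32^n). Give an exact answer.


Step 1: General term a_n = 11 * 11^n / (n^3 * 32^n)
Step 2: By the root test, |a_n|^(1/n) = 11^(1/n) * 11 / (n^(3/n) * 32) -> 11/32 as n -> infinity (since 11^(1/n) -> 1 and n^(3/n) -> 1)
Step 3: R = 1/lim|a_n|^(1/n) = 32/11

32/11


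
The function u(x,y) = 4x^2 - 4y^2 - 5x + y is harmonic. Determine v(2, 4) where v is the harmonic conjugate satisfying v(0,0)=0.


Step 1: v_x = -u_y = 8y - 1
Step 2: v_y = u_x = 8x - 5
Step 3: v = 8xy - x - 5y + C
Step 4: v(0,0) = 0 => C = 0
Step 5: v(2, 4) = 42

42


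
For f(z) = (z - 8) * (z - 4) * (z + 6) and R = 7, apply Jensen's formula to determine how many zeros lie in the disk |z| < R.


Jensen's formula: (1/2pi)*integral log|f(Re^it)|dt = log|f(0)| + sum_{|a_k|<R} log(R/|a_k|)
Step 1: f(0) = (-8) * (-4) * 6 = 192
Step 2: log|f(0)| = log|8| + log|4| + log|-6| = 5.2575
Step 3: Zeros inside |z| < 7: 4, -6
Step 4: Jensen sum = log(7/4) + log(7/6) = 0.7138
Step 5: n(R) = number of terms in the Jensen sum = count of zeros inside |z| < 7 = 2

2


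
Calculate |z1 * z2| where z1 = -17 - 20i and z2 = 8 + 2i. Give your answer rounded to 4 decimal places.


Step 1: |z1| = sqrt((-17)^2 + (-20)^2) = sqrt(689)
Step 2: |z2| = sqrt(8^2 + 2^2) = sqrt(68)
Step 3: |z1*z2| = |z1|*|z2| = sqrt(689) * sqrt(68) = sqrt(689 * 68) = sqrt(46852)
Step 4: = 216.4532

216.4532


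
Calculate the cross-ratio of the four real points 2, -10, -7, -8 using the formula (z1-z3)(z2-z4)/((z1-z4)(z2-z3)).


Step 1: (z1-z3)(z2-z4) = 9 * (-2) = -18
Step 2: (z1-z4)(z2-z3) = 10 * (-3) = -30
Step 3: Cross-ratio = 18/30 = 3/5

3/5


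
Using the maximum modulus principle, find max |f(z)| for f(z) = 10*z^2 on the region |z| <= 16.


Step 1: On |z| = 16, |f(z)| = 10 * |z|^2 = 10 * 16^2
Step 2: By maximum modulus principle, maximum is on boundary.
Step 3: Maximum = 10 * 256 = 2560

2560


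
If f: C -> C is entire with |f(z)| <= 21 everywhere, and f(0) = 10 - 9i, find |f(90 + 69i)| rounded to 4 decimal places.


Step 1: By Liouville's theorem, a bounded entire function is constant.
Step 2: f(z) = f(0) = 10 - 9i for all z.
Step 3: |f(w)| = |10 - 9i| = sqrt(100 + 81)
Step 4: = 13.4536

13.4536


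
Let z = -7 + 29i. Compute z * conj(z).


Step 1: conj(z) = -7 - 29i
Step 2: z * conj(z) = (-7)^2 + 29^2
Step 3: = 49 + 841 = 890

890


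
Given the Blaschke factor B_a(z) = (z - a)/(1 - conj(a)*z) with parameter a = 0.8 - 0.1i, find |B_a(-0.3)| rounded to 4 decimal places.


Step 1: Numerator z0 - a = -0.3 - (0.8 - 0.1i) = -1.1 + 0.1i
Step 2: Denominator 1 - conj(a)*z0 = 1 - (0.8 + 0.1i)*(-0.3) = 1.24 + 0.03i
Step 3: |z0 - a|^2 = (-1.1)^2 + 0.1^2 = 1.22; |1 - conj(a)*z0|^2 = 1.24^2 + 0.03^2 = 1.5385
Step 4: |B_a(-0.3)| = sqrt(1.22 / 1.5385) = sqrt(0.79298)
Step 5: = 0.8905

0.8905


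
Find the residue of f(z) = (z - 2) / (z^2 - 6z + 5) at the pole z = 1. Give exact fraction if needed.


Step 1: Q(z) = z^2 - 6z + 5 = (z - 1)(z - 5)
Step 2: Q'(z) = 2z - 6
Step 3: Q'(1) = -4, P(1) = -1
Step 4: Res = P(1)/Q'(1) = -1/(-4) = 1/4

1/4


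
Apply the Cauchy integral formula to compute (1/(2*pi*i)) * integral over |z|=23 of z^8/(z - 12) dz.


Step 1: f(z) = z^8, a = 12 is inside |z| = 23
Step 2: By Cauchy integral formula: (1/(2pi*i)) * integral = f(a)
Step 3: f(12) = 12^8 = 429981696

429981696


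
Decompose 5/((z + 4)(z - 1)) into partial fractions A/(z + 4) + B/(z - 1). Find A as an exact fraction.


Step 1: Multiply both sides by (z + 4) and set z = -4
Step 2: A = 5 / (-4 - 1)
Step 3: A = 5 / (-5)
Step 4: A = -1

-1


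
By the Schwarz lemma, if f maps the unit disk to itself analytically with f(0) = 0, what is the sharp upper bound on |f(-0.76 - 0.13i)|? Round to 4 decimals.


Step 1: Schwarz lemma: if f: D -> D is analytic with f(0) = 0, then |f(z)| <= |z| for all z in D, and this is sharp (f(z) = z).
Step 2: |z0|^2 = (-0.76)^2 + (-0.13)^2 = 0.5945
Step 3: |z0| = sqrt(0.5945) = 0.771038
Step 4: Best bound = |z0| = 0.771

0.771


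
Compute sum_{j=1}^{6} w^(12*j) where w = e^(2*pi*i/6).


Step 1: The sum sum_{j=1}^{n} w^(k*j) equals n if n | k, else 0.
Step 2: Here n = 6, k = 12
Step 3: Does n divide k? 6 | 12 -> True
Step 4: Sum = 6

6


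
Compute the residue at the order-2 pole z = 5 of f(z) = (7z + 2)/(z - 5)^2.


Step 1: Pole of order 2 at z = 5
Step 2: Res = lim d/dz [(z - 5)^2 * f(z)] as z -> 5
Step 3: (z - 5)^2 * f(z) = 7z + 2
Step 4: d/dz[7z + 2] = 7

7


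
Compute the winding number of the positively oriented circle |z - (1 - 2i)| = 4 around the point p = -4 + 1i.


Step 1: Center c = (1, -2), radius = 4
Step 2: |p - c|^2 = (-5)^2 + 3^2 = 34
Step 3: r^2 = 16
Step 4: |p-c| > r so winding number = 0

0


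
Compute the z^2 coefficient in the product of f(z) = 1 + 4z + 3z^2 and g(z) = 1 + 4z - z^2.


Step 1: z^2 term in f*g comes from: (1)*(-z^2) + (4z)*(4z) + (3z^2)*(1)
Step 2: = -1 + 16 + 3
Step 3: = 18

18


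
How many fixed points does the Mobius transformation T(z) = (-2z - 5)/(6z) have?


Step 1: Fixed points satisfy T(z) = z
Step 2: 6z^2 + 2z + 5 = 0
Step 3: Discriminant = 2^2 - 4*6*5 = -116
Step 4: Number of fixed points = 2

2


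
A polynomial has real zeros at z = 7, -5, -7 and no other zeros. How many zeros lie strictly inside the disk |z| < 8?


Step 1: Check each root:
  z = 7: |7| = 7 < 8
  z = -5: |-5| = 5 < 8
  z = -7: |-7| = 7 < 8
Step 2: Count = 3

3


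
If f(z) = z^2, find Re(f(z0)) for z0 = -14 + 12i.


Step 1: z0 = -14 + 12i
Step 2: z0^2 = (-14)^2 - 12^2 - 336i
Step 3: real part = 196 - 144 = 52

52


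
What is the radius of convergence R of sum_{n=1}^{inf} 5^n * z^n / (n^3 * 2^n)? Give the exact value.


Step 1: General term a_n = 5^n / (n^3 * 2^n)
Step 2: By the root test, |a_n|^(1/n) = 5 / (n^(3/n) * 2) -> 5/2 as n -> infinity (since n^(3/n) -> 1)
Step 3: R = 1/lim|a_n|^(1/n) = 2/5

2/5


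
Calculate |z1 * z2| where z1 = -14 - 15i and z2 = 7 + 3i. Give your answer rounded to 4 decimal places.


Step 1: |z1| = sqrt((-14)^2 + (-15)^2) = sqrt(421)
Step 2: |z2| = sqrt(7^2 + 3^2) = sqrt(58)
Step 3: |z1*z2| = |z1|*|z2| = sqrt(421) * sqrt(58) = sqrt(421 * 58) = sqrt(24418)
Step 4: = 156.2626

156.2626


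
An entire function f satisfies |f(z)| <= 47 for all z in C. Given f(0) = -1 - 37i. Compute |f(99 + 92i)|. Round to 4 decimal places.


Step 1: By Liouville's theorem, a bounded entire function is constant.
Step 2: f(z) = f(0) = -1 - 37i for all z.
Step 3: |f(w)| = |-1 - 37i| = sqrt(1 + 1369)
Step 4: = 37.0135

37.0135


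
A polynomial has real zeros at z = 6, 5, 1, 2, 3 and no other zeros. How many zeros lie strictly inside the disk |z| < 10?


Step 1: Check each root:
  z = 6: |6| = 6 < 10
  z = 5: |5| = 5 < 10
  z = 1: |1| = 1 < 10
  z = 2: |2| = 2 < 10
  z = 3: |3| = 3 < 10
Step 2: Count = 5

5


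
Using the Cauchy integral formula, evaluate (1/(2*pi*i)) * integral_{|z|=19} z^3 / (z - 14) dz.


Step 1: f(z) = z^3, a = 14 is inside |z| = 19
Step 2: By Cauchy integral formula: (1/(2pi*i)) * integral = f(a)
Step 3: f(14) = 14^3 = 2744

2744


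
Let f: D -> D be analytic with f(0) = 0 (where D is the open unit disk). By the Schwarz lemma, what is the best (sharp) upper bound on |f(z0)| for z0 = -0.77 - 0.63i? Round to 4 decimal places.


Step 1: Schwarz lemma: if f: D -> D is analytic with f(0) = 0, then |f(z)| <= |z| for all z in D, and this is sharp (f(z) = z).
Step 2: |z0|^2 = (-0.77)^2 + (-0.63)^2 = 0.9898
Step 3: |z0| = sqrt(0.9898) = 0.994887
Step 4: Best bound = |z0| = 0.9949

0.9949


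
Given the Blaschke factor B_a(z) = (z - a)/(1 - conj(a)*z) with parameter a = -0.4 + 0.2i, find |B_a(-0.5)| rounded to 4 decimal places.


Step 1: Numerator z0 - a = -0.5 - (-0.4 + 0.2i) = -0.1 - 0.2i
Step 2: Denominator 1 - conj(a)*z0 = 1 - (-0.4 - 0.2i)*(-0.5) = 0.8 - 0.1i
Step 3: |z0 - a|^2 = (-0.1)^2 + (-0.2)^2 = 0.05; |1 - conj(a)*z0|^2 = 0.8^2 + (-0.1)^2 = 0.65
Step 4: |B_a(-0.5)| = sqrt(0.05 / 0.65) = sqrt(0.076923)
Step 5: = 0.2774

0.2774


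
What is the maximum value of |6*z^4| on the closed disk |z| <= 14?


Step 1: On |z| = 14, |f(z)| = 6 * |z|^4 = 6 * 14^4
Step 2: By maximum modulus principle, maximum is on boundary.
Step 3: Maximum = 6 * 38416 = 230496

230496


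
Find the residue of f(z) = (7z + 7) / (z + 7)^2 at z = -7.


Step 1: Pole of order 2 at z = -7
Step 2: Res = lim d/dz [(z + 7)^2 * f(z)] as z -> -7
Step 3: (z + 7)^2 * f(z) = 7z + 7
Step 4: d/dz[7z + 7] = 7

7


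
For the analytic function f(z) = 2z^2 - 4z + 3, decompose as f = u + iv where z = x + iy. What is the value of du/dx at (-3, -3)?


Step 1: f(z) = 2(x+iy)^2 - 4(x+iy) + 3
Step 2: u = 2(x^2 - y^2) - 4x + 3
Step 3: u_x = 4x - 4
Step 4: At (-3, -3): u_x = -12 - 4 = -16

-16


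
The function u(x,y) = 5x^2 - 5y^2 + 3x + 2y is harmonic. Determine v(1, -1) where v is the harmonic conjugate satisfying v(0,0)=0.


Step 1: v_x = -u_y = 10y - 2
Step 2: v_y = u_x = 10x + 3
Step 3: v = 10xy - 2x + 3y + C
Step 4: v(0,0) = 0 => C = 0
Step 5: v(1, -1) = -15

-15


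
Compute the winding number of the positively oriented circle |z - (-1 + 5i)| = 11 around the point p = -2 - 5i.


Step 1: Center c = (-1, 5), radius = 11
Step 2: |p - c|^2 = (-1)^2 + (-10)^2 = 101
Step 3: r^2 = 121
Step 4: |p-c| < r so winding number = 1

1


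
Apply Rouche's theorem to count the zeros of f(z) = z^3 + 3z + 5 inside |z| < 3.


Step 1: On |z| = 3 the three terms have sizes |z^3| = 3^3 = 27, |3z| = 3*3 = 9, |5| = 5
Step 2: The dominant term is g(z) = z^3; let h(z) = 3z + 5 so f = g + h
Step 3: On |z| = 3: |g| = 27 and |h| <= 9 + 5 = 14
Step 4: Since 27 > 14, |h| < |g| on |z| = 3, so by Rouche f has the same number of zeros as g inside |z| < 3
Step 5: g(z) = z^3 has 3 zeros (all at the origin) inside |z| < 3. Answer = 3

3
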